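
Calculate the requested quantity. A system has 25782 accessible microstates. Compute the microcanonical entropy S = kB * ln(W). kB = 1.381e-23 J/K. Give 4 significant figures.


Step 1: ln(W) = ln(25782) = 10.16
Step 2: S = kB * ln(W) = 1.381e-23 * 10.16
Step 3: S = 1.403e-22 J/K

1.403e-22


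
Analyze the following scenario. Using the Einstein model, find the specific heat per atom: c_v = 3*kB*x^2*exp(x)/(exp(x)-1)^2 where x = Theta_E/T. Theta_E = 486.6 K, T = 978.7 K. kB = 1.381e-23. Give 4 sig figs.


Step 1: x = Theta_E/T = 486.6/978.7 = 0.4972
Step 2: x^2 = 0.2472
Step 3: exp(x) = 1.644
Step 4: c_v = 3*1.381e-23*0.2472*1.644/(1.644-1)^2 = 4.059e-23

4.059e-23


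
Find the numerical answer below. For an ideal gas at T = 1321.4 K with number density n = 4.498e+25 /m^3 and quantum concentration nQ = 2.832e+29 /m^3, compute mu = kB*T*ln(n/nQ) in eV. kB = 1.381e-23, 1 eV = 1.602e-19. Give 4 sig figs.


Step 1: n/nQ = 4.498e+25/2.832e+29 = 0.0001588
Step 2: ln(n/nQ) = -8.748
Step 3: mu = kB*T*ln(n/nQ) = 1.825e-20*-8.748 = -1.596e-19 J
Step 4: Convert to eV: -1.596e-19/1.602e-19 = -0.9965 eV

-0.9965


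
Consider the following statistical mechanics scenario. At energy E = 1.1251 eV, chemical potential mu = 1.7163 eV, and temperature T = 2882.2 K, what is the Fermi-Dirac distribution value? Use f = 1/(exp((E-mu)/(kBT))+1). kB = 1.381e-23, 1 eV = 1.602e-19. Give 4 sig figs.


Step 1: (E - mu) = 1.1251 - 1.7163 = -0.5912 eV
Step 2: Convert: (E-mu)*eV = -9.471e-20 J
Step 3: x = (E-mu)*eV/(kB*T) = -2.379
Step 4: f = 1/(exp(-2.379)+1) = 0.9152

0.9152


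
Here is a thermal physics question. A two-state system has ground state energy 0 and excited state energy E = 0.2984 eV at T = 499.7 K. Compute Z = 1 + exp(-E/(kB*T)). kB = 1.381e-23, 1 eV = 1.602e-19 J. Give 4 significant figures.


Step 1: Compute beta*E = E*eV/(kB*T) = 0.2984*1.602e-19/(1.381e-23*499.7) = 6.927
Step 2: exp(-beta*E) = exp(-6.927) = 0.0009807
Step 3: Z = 1 + 0.0009807 = 1.001

1.001


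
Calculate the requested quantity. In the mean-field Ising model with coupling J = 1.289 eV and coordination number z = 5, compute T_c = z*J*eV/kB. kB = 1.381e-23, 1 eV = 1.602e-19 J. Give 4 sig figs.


Step 1: z*J = 5*1.289 = 6.445 eV
Step 2: Convert to Joules: 6.445*1.602e-19 = 1.032e-18 J
Step 3: T_c = 1.032e-18 / 1.381e-23 = 7.476e+04 K

7.476e+04


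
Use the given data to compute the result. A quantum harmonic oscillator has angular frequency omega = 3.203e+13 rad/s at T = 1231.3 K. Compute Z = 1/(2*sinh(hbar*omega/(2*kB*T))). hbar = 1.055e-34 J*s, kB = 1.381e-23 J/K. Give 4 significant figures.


Step 1: Compute x = hbar*omega/(kB*T) = 1.055e-34*3.203e+13/(1.381e-23*1231.3) = 0.1987
Step 2: x/2 = 0.09936
Step 3: sinh(x/2) = 0.09953
Step 4: Z = 1/(2*0.09953) = 5.024

5.024


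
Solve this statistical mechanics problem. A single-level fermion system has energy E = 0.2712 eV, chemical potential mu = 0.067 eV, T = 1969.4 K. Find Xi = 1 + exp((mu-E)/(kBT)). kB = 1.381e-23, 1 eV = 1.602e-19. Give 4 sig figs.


Step 1: (mu - E) = 0.067 - 0.2712 = -0.2042 eV
Step 2: x = (mu-E)*eV/(kB*T) = -0.2042*1.602e-19/(1.381e-23*1969.4) = -1.203
Step 3: exp(x) = 0.3004
Step 4: Xi = 1 + 0.3004 = 1.3

1.3


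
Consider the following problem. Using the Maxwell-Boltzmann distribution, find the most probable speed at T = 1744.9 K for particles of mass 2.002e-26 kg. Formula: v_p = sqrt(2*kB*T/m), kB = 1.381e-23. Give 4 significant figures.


Step 1: Numerator = 2*kB*T = 2*1.381e-23*1744.9 = 4.819e-20
Step 2: Ratio = 4.819e-20 / 2.002e-26 = 2.407e+06
Step 3: v_p = sqrt(2.407e+06) = 1552 m/s

1552


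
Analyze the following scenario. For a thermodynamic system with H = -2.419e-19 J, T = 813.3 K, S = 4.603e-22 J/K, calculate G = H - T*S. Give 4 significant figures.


Step 1: T*S = 813.3 * 4.603e-22 = 3.744e-19 J
Step 2: G = H - T*S = -2.419e-19 - 3.744e-19
Step 3: G = -6.163e-19 J

-6.163e-19


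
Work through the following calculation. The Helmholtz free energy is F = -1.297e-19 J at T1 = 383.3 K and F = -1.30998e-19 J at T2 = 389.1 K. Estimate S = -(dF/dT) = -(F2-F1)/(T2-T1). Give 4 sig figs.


Step 1: dF = F2 - F1 = -1.30998e-19 - (-1.297e-19) = -1.298e-21 J
Step 2: dT = T2 - T1 = 389.1 - 383.3 = 5.8 K
Step 3: S = -dF/dT = -(-1.298e-21)/5.8 = 2.238e-22 J/K

2.238e-22


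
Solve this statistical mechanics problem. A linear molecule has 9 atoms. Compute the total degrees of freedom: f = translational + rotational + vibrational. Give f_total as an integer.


Step 1: Translational DOF = 3
Step 2: Rotational DOF (linear) = 2
Step 3: Vibrational DOF = 3*9 - 5 = 22
Step 4: Total = 3 + 2 + 22 = 27

27


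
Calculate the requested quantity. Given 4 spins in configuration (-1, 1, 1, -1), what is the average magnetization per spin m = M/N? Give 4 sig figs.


Step 1: Count up spins (+1): 2, down spins (-1): 2
Step 2: Total magnetization M = 2 - 2 = 0
Step 3: m = M/N = 0/4 = 0

0


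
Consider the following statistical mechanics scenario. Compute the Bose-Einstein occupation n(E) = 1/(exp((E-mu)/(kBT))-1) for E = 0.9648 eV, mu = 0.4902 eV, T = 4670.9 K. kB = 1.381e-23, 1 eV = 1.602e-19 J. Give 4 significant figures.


Step 1: (E - mu) = 0.4746 eV
Step 2: x = (E-mu)*eV/(kB*T) = 0.4746*1.602e-19/(1.381e-23*4670.9) = 1.179
Step 3: exp(x) = 3.25
Step 4: n = 1/(exp(x)-1) = 0.4444

0.4444


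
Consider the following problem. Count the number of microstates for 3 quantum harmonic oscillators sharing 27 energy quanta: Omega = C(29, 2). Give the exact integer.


Step 1: Use binomial coefficient C(29, 2)
Step 2: Numerator = 29! / 27!
Step 3: Denominator = 2!
Step 4: Omega = 406

406


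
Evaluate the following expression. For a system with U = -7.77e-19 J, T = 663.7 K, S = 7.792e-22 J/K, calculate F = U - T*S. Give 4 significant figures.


Step 1: T*S = 663.7 * 7.792e-22 = 5.172e-19 J
Step 2: F = U - T*S = -7.77e-19 - 5.172e-19
Step 3: F = -1.294e-18 J

-1.294e-18


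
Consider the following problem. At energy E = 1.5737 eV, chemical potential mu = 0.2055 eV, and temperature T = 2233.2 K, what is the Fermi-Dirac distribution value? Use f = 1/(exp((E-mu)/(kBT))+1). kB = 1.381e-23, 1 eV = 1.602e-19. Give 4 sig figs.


Step 1: (E - mu) = 1.5737 - 0.2055 = 1.368 eV
Step 2: Convert: (E-mu)*eV = 2.192e-19 J
Step 3: x = (E-mu)*eV/(kB*T) = 7.107
Step 4: f = 1/(exp(7.107)+1) = 0.0008186

0.0008186


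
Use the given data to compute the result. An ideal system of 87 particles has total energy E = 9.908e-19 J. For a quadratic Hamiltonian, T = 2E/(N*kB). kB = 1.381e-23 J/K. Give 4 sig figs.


Step 1: Numerator = 2*E = 2*9.908e-19 = 1.982e-18 J
Step 2: Denominator = N*kB = 87*1.381e-23 = 1.201e-21
Step 3: T = 1.982e-18 / 1.201e-21 = 1649 K

1649


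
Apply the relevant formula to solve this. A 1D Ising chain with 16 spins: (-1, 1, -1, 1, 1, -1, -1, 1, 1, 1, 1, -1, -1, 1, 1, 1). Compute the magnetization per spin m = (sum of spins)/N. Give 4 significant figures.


Step 1: Count up spins (+1): 10, down spins (-1): 6
Step 2: Total magnetization M = 10 - 6 = 4
Step 3: m = M/N = 4/16 = 0.25

0.25


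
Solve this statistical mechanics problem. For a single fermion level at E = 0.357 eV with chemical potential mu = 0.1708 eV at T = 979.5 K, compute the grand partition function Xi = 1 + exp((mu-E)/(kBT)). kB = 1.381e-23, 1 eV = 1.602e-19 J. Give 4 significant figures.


Step 1: (mu - E) = 0.1708 - 0.357 = -0.1862 eV
Step 2: x = (mu-E)*eV/(kB*T) = -0.1862*1.602e-19/(1.381e-23*979.5) = -2.205
Step 3: exp(x) = 0.1102
Step 4: Xi = 1 + 0.1102 = 1.11

1.11


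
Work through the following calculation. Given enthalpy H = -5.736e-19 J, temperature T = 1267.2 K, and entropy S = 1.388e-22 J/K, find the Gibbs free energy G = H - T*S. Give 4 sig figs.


Step 1: T*S = 1267.2 * 1.388e-22 = 1.759e-19 J
Step 2: G = H - T*S = -5.736e-19 - 1.759e-19
Step 3: G = -7.495e-19 J

-7.495e-19


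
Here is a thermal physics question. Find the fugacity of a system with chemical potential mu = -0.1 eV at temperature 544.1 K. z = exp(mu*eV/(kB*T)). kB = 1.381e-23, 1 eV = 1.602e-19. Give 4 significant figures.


Step 1: Convert mu to Joules: -0.1*1.602e-19 = -1.602e-20 J
Step 2: kB*T = 1.381e-23*544.1 = 7.514e-21 J
Step 3: mu/(kB*T) = -2.132
Step 4: z = exp(-2.132) = 0.1186

0.1186


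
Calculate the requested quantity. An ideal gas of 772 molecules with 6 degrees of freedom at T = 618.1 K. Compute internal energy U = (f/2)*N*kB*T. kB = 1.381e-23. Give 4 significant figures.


Step 1: f/2 = 6/2 = 3.0
Step 2: N*kB*T = 772*1.381e-23*618.1 = 6.59e-18
Step 3: U = 3.0 * 6.59e-18 = 1.977e-17 J

1.977e-17


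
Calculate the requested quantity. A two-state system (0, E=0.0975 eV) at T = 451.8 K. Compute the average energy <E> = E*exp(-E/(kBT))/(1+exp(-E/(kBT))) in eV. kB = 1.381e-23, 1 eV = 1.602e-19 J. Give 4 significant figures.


Step 1: beta*E = 0.0975*1.602e-19/(1.381e-23*451.8) = 2.503
Step 2: exp(-beta*E) = 0.08181
Step 3: <E> = 0.0975*0.08181/(1+0.08181) = 0.007373 eV

0.007373


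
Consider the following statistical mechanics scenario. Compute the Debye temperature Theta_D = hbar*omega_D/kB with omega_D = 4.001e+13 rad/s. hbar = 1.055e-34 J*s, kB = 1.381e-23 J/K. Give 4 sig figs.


Step 1: hbar*omega_D = 1.055e-34 * 4.001e+13 = 4.221e-21 J
Step 2: Theta_D = 4.221e-21 / 1.381e-23
Step 3: Theta_D = 305.7 K

305.7


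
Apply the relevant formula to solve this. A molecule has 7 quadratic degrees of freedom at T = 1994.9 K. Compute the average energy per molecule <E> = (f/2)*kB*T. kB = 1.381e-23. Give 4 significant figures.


Step 1: f/2 = 7/2 = 3.5
Step 2: kB*T = 1.381e-23 * 1994.9 = 2.755e-20
Step 3: <E> = 3.5 * 2.755e-20 = 9.642e-20 J

9.642e-20


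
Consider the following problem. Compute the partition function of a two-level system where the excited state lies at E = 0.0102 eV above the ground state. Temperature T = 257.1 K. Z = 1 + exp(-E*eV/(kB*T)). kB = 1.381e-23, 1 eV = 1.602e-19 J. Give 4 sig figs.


Step 1: Compute beta*E = E*eV/(kB*T) = 0.0102*1.602e-19/(1.381e-23*257.1) = 0.4602
Step 2: exp(-beta*E) = exp(-0.4602) = 0.6311
Step 3: Z = 1 + 0.6311 = 1.631

1.631


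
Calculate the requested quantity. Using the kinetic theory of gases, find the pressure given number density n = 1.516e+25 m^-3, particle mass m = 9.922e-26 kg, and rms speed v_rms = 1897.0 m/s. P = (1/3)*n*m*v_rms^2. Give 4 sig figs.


Step 1: v_rms^2 = 1897.0^2 = 3.599e+06
Step 2: n*m = 1.516e+25*9.922e-26 = 1.504
Step 3: P = (1/3)*1.504*3.599e+06 = 1.804e+06 Pa

1.804e+06


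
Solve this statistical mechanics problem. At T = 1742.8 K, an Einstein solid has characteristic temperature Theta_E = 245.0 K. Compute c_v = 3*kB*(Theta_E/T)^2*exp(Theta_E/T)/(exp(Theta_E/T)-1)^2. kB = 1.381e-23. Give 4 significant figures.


Step 1: x = Theta_E/T = 245.0/1742.8 = 0.1406
Step 2: x^2 = 0.01976
Step 3: exp(x) = 1.151
Step 4: c_v = 3*1.381e-23*0.01976*1.151/(1.151-1)^2 = 4.136e-23

4.136e-23


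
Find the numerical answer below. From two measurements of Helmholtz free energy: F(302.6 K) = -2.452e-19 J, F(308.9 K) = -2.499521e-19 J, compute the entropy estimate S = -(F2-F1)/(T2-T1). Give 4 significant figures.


Step 1: dF = F2 - F1 = -2.499521e-19 - (-2.452e-19) = -4.7521e-21 J
Step 2: dT = T2 - T1 = 308.9 - 302.6 = 6.3 K
Step 3: S = -dF/dT = -(-4.7521e-21)/6.3 = 7.543e-22 J/K

7.543e-22


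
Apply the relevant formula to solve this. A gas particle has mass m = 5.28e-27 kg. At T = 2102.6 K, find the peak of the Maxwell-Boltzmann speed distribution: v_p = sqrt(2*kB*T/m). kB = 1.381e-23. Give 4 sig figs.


Step 1: Numerator = 2*kB*T = 2*1.381e-23*2102.6 = 5.807e-20
Step 2: Ratio = 5.807e-20 / 5.28e-27 = 1.1e+07
Step 3: v_p = sqrt(1.1e+07) = 3316 m/s

3316


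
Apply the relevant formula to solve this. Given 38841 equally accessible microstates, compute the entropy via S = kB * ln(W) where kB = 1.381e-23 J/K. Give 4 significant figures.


Step 1: ln(W) = ln(38841) = 10.57
Step 2: S = kB * ln(W) = 1.381e-23 * 10.57
Step 3: S = 1.459e-22 J/K

1.459e-22


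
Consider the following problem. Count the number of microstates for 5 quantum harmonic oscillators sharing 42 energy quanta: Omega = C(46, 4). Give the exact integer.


Step 1: Use binomial coefficient C(46, 4)
Step 2: Numerator = 46! / 42!
Step 3: Denominator = 4!
Step 4: Omega = 163185

163185


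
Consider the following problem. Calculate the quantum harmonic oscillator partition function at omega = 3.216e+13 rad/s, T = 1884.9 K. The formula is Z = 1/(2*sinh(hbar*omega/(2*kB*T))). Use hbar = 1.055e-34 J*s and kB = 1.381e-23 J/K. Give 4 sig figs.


Step 1: Compute x = hbar*omega/(kB*T) = 1.055e-34*3.216e+13/(1.381e-23*1884.9) = 0.1303
Step 2: x/2 = 0.06517
Step 3: sinh(x/2) = 0.06522
Step 4: Z = 1/(2*0.06522) = 7.667

7.667


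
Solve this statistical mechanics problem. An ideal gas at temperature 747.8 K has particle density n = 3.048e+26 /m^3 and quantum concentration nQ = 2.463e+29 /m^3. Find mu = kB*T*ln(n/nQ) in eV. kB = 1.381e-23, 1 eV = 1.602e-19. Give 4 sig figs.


Step 1: n/nQ = 3.048e+26/2.463e+29 = 0.001238
Step 2: ln(n/nQ) = -6.695
Step 3: mu = kB*T*ln(n/nQ) = 1.033e-20*-6.695 = -6.914e-20 J
Step 4: Convert to eV: -6.914e-20/1.602e-19 = -0.4316 eV

-0.4316


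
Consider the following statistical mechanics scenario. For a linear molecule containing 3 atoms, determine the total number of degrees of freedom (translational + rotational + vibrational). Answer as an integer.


Step 1: Translational DOF = 3
Step 2: Rotational DOF (linear) = 2
Step 3: Vibrational DOF = 3*3 - 5 = 4
Step 4: Total = 3 + 2 + 4 = 9

9


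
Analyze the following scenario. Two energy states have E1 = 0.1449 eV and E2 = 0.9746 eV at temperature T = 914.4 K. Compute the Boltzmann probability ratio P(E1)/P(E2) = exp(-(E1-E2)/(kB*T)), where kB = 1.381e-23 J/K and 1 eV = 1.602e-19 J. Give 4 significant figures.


Step 1: Compute energy difference dE = E1 - E2 = 0.1449 - 0.9746 = -0.8297 eV
Step 2: Convert to Joules: dE_J = -0.8297 * 1.602e-19 = -1.329e-19 J
Step 3: Compute exponent = -dE_J / (kB * T) = -(-1.329e-19) / (1.381e-23 * 914.4) = 10.53
Step 4: P(E1)/P(E2) = exp(10.53) = 3.726e+04

3.726e+04


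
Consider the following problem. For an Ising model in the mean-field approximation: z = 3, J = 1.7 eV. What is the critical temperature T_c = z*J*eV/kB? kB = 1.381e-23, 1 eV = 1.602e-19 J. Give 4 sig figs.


Step 1: z*J = 3*1.7 = 5.1 eV
Step 2: Convert to Joules: 5.1*1.602e-19 = 8.17e-19 J
Step 3: T_c = 8.17e-19 / 1.381e-23 = 5.916e+04 K

5.916e+04


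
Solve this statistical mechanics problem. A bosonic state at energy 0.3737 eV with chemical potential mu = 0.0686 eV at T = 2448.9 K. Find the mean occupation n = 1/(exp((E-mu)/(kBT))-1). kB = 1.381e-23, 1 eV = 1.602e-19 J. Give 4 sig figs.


Step 1: (E - mu) = 0.3051 eV
Step 2: x = (E-mu)*eV/(kB*T) = 0.3051*1.602e-19/(1.381e-23*2448.9) = 1.445
Step 3: exp(x) = 4.243
Step 4: n = 1/(exp(x)-1) = 0.3084

0.3084


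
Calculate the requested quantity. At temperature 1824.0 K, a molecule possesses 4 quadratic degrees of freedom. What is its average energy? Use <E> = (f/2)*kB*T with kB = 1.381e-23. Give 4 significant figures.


Step 1: f/2 = 4/2 = 2
Step 2: kB*T = 1.381e-23 * 1824.0 = 2.519e-20
Step 3: <E> = 2 * 2.519e-20 = 5.038e-20 J

5.038e-20


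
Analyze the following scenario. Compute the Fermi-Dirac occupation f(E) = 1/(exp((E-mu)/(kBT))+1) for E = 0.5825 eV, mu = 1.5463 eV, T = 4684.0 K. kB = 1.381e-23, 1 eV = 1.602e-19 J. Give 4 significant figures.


Step 1: (E - mu) = 0.5825 - 1.5463 = -0.9638 eV
Step 2: Convert: (E-mu)*eV = -1.544e-19 J
Step 3: x = (E-mu)*eV/(kB*T) = -2.387
Step 4: f = 1/(exp(-2.387)+1) = 0.9158

0.9158


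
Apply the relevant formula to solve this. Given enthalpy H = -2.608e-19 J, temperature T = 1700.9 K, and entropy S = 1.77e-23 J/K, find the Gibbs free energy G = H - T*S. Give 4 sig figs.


Step 1: T*S = 1700.9 * 1.77e-23 = 3.011e-20 J
Step 2: G = H - T*S = -2.608e-19 - 3.011e-20
Step 3: G = -2.909e-19 J

-2.909e-19


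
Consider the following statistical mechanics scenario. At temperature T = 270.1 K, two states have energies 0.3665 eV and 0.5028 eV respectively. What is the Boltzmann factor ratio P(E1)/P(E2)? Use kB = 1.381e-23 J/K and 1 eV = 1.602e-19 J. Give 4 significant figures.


Step 1: Compute energy difference dE = E1 - E2 = 0.3665 - 0.5028 = -0.1363 eV
Step 2: Convert to Joules: dE_J = -0.1363 * 1.602e-19 = -2.184e-20 J
Step 3: Compute exponent = -dE_J / (kB * T) = -(-2.184e-20) / (1.381e-23 * 270.1) = 5.854
Step 4: P(E1)/P(E2) = exp(5.854) = 348.6

348.6


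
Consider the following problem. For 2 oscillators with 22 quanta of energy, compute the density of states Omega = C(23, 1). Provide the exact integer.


Step 1: Use binomial coefficient C(23, 1)
Step 2: Numerator = 23! / 22!
Step 3: Denominator = 1!
Step 4: Omega = 23

23


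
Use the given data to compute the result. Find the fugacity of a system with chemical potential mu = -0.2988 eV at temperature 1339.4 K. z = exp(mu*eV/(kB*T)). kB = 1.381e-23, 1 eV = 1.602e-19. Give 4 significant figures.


Step 1: Convert mu to Joules: -0.2988*1.602e-19 = -4.787e-20 J
Step 2: kB*T = 1.381e-23*1339.4 = 1.85e-20 J
Step 3: mu/(kB*T) = -2.588
Step 4: z = exp(-2.588) = 0.07518

0.07518


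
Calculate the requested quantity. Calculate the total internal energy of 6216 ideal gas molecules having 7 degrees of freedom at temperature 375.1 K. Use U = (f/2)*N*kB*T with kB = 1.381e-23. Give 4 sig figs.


Step 1: f/2 = 7/2 = 3.5
Step 2: N*kB*T = 6216*1.381e-23*375.1 = 3.22e-17
Step 3: U = 3.5 * 3.22e-17 = 1.127e-16 J

1.127e-16


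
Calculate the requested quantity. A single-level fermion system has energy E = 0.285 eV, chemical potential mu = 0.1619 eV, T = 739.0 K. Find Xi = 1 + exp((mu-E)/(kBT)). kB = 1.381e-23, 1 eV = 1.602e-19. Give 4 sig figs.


Step 1: (mu - E) = 0.1619 - 0.285 = -0.1231 eV
Step 2: x = (mu-E)*eV/(kB*T) = -0.1231*1.602e-19/(1.381e-23*739.0) = -1.932
Step 3: exp(x) = 0.1448
Step 4: Xi = 1 + 0.1448 = 1.145

1.145


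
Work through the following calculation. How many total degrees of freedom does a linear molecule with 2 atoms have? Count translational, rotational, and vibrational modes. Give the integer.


Step 1: Translational DOF = 3
Step 2: Rotational DOF (linear) = 2
Step 3: Vibrational DOF = 3*2 - 5 = 1
Step 4: Total = 3 + 2 + 1 = 6

6


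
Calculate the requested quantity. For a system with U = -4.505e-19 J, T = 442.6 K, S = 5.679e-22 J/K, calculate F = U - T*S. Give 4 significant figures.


Step 1: T*S = 442.6 * 5.679e-22 = 2.514e-19 J
Step 2: F = U - T*S = -4.505e-19 - 2.514e-19
Step 3: F = -7.019e-19 J

-7.019e-19


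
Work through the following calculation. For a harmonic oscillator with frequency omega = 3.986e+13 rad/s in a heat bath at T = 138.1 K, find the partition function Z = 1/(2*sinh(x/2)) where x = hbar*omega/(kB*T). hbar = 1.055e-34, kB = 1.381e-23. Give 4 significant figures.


Step 1: Compute x = hbar*omega/(kB*T) = 1.055e-34*3.986e+13/(1.381e-23*138.1) = 2.205
Step 2: x/2 = 1.102
Step 3: sinh(x/2) = 1.34
Step 4: Z = 1/(2*1.34) = 0.3732

0.3732


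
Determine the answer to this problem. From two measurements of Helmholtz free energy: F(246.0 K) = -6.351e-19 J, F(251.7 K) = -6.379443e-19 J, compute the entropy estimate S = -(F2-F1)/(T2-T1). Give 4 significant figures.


Step 1: dF = F2 - F1 = -6.379443e-19 - (-6.351e-19) = -2.8443e-21 J
Step 2: dT = T2 - T1 = 251.7 - 246.0 = 5.7 K
Step 3: S = -dF/dT = -(-2.8443e-21)/5.7 = 4.99e-22 J/K

4.99e-22


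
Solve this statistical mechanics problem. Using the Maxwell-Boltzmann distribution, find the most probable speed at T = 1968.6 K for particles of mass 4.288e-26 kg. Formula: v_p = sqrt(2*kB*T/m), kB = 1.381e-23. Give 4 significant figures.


Step 1: Numerator = 2*kB*T = 2*1.381e-23*1968.6 = 5.437e-20
Step 2: Ratio = 5.437e-20 / 4.288e-26 = 1.268e+06
Step 3: v_p = sqrt(1.268e+06) = 1126 m/s

1126


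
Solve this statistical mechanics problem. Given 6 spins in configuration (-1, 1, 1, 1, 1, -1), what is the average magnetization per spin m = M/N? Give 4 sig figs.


Step 1: Count up spins (+1): 4, down spins (-1): 2
Step 2: Total magnetization M = 4 - 2 = 2
Step 3: m = M/N = 2/6 = 0.3333

0.3333


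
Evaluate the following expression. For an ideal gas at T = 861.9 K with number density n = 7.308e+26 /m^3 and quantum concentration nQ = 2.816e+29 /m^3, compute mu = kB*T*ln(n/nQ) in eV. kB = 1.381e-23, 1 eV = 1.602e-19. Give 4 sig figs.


Step 1: n/nQ = 7.308e+26/2.816e+29 = 0.002595
Step 2: ln(n/nQ) = -5.954
Step 3: mu = kB*T*ln(n/nQ) = 1.19e-20*-5.954 = -7.087e-20 J
Step 4: Convert to eV: -7.087e-20/1.602e-19 = -0.4424 eV

-0.4424


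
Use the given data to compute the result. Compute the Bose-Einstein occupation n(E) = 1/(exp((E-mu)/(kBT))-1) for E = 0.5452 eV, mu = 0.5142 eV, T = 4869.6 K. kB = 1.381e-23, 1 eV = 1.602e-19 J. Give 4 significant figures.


Step 1: (E - mu) = 0.031 eV
Step 2: x = (E-mu)*eV/(kB*T) = 0.031*1.602e-19/(1.381e-23*4869.6) = 0.07385
Step 3: exp(x) = 1.077
Step 4: n = 1/(exp(x)-1) = 13.05

13.05


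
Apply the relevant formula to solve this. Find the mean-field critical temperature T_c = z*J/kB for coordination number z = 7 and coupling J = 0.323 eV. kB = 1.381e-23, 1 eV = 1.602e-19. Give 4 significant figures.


Step 1: z*J = 7*0.323 = 2.261 eV
Step 2: Convert to Joules: 2.261*1.602e-19 = 3.622e-19 J
Step 3: T_c = 3.622e-19 / 1.381e-23 = 2.623e+04 K

2.623e+04


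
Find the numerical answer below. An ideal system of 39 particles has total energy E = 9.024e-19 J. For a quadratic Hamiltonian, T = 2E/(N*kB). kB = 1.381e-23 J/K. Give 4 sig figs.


Step 1: Numerator = 2*E = 2*9.024e-19 = 1.805e-18 J
Step 2: Denominator = N*kB = 39*1.381e-23 = 5.386e-22
Step 3: T = 1.805e-18 / 5.386e-22 = 3351 K

3351


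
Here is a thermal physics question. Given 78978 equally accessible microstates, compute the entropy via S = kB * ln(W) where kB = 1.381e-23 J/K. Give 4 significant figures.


Step 1: ln(W) = ln(78978) = 11.28
Step 2: S = kB * ln(W) = 1.381e-23 * 11.28
Step 3: S = 1.557e-22 J/K

1.557e-22


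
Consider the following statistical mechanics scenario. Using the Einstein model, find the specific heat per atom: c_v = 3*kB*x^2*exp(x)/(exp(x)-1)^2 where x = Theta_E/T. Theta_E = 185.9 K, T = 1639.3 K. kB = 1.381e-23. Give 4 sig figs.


Step 1: x = Theta_E/T = 185.9/1639.3 = 0.1134
Step 2: x^2 = 0.01286
Step 3: exp(x) = 1.12
Step 4: c_v = 3*1.381e-23*0.01286*1.12/(1.12-1)^2 = 4.139e-23

4.139e-23


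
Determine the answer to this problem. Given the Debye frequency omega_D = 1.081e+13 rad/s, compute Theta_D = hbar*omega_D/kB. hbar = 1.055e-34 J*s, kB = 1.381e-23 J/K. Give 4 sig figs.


Step 1: hbar*omega_D = 1.055e-34 * 1.081e+13 = 1.14e-21 J
Step 2: Theta_D = 1.14e-21 / 1.381e-23
Step 3: Theta_D = 82.58 K

82.58


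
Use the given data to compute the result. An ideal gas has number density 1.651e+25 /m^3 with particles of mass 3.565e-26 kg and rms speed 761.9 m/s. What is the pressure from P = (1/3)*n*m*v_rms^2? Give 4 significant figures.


Step 1: v_rms^2 = 761.9^2 = 5.805e+05
Step 2: n*m = 1.651e+25*3.565e-26 = 0.5886
Step 3: P = (1/3)*0.5886*5.805e+05 = 1.139e+05 Pa

1.139e+05


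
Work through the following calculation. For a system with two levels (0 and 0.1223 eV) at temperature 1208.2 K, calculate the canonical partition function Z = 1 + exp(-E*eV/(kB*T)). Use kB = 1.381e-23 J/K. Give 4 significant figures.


Step 1: Compute beta*E = E*eV/(kB*T) = 0.1223*1.602e-19/(1.381e-23*1208.2) = 1.174
Step 2: exp(-beta*E) = exp(-1.174) = 0.3091
Step 3: Z = 1 + 0.3091 = 1.309

1.309


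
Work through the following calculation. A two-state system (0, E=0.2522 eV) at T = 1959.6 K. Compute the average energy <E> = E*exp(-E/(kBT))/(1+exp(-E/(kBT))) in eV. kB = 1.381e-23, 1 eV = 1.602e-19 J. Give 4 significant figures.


Step 1: beta*E = 0.2522*1.602e-19/(1.381e-23*1959.6) = 1.493
Step 2: exp(-beta*E) = 0.2247
Step 3: <E> = 0.2522*0.2247/(1+0.2247) = 0.04627 eV

0.04627


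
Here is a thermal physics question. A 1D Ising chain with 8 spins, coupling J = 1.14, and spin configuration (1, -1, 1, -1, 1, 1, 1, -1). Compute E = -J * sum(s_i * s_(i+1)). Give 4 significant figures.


Step 1: Nearest-neighbor products: -1, -1, -1, -1, 1, 1, -1
Step 2: Sum of products = -3
Step 3: E = -1.14 * -3 = 3.42

3.42


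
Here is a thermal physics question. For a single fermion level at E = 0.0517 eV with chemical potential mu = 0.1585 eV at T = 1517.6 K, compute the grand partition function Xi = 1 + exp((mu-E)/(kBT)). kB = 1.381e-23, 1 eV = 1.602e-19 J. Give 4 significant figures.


Step 1: (mu - E) = 0.1585 - 0.0517 = 0.1068 eV
Step 2: x = (mu-E)*eV/(kB*T) = 0.1068*1.602e-19/(1.381e-23*1517.6) = 0.8164
Step 3: exp(x) = 2.262
Step 4: Xi = 1 + 2.262 = 3.262

3.262


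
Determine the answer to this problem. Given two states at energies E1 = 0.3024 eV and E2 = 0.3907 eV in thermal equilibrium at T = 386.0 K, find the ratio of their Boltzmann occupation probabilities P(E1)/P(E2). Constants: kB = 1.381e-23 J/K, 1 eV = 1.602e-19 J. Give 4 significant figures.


Step 1: Compute energy difference dE = E1 - E2 = 0.3024 - 0.3907 = -0.0883 eV
Step 2: Convert to Joules: dE_J = -0.0883 * 1.602e-19 = -1.415e-20 J
Step 3: Compute exponent = -dE_J / (kB * T) = -(-1.415e-20) / (1.381e-23 * 386.0) = 2.654
Step 4: P(E1)/P(E2) = exp(2.654) = 14.21

14.21


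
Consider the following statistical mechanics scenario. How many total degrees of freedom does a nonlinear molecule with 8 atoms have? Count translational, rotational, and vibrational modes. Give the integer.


Step 1: Translational DOF = 3
Step 2: Rotational DOF (nonlinear) = 3
Step 3: Vibrational DOF = 3*8 - 6 = 18
Step 4: Total = 3 + 3 + 18 = 24

24


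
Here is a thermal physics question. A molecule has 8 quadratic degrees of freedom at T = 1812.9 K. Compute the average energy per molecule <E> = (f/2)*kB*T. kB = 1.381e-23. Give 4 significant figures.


Step 1: f/2 = 8/2 = 4
Step 2: kB*T = 1.381e-23 * 1812.9 = 2.504e-20
Step 3: <E> = 4 * 2.504e-20 = 1.001e-19 J

1.001e-19


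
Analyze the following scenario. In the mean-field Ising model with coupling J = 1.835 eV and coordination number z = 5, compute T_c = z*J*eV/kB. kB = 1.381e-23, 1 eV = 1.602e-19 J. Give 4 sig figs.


Step 1: z*J = 5*1.835 = 9.175 eV
Step 2: Convert to Joules: 9.175*1.602e-19 = 1.47e-18 J
Step 3: T_c = 1.47e-18 / 1.381e-23 = 1.064e+05 K

1.064e+05


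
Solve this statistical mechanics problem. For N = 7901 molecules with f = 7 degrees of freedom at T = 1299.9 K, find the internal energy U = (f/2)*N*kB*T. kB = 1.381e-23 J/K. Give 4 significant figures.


Step 1: f/2 = 7/2 = 3.5
Step 2: N*kB*T = 7901*1.381e-23*1299.9 = 1.418e-16
Step 3: U = 3.5 * 1.418e-16 = 4.964e-16 J

4.964e-16


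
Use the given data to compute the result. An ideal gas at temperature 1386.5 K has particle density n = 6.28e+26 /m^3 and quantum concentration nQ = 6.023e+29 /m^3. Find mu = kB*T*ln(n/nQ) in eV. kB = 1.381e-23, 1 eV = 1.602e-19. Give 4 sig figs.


Step 1: n/nQ = 6.28e+26/6.023e+29 = 0.001043
Step 2: ln(n/nQ) = -6.866
Step 3: mu = kB*T*ln(n/nQ) = 1.915e-20*-6.866 = -1.315e-19 J
Step 4: Convert to eV: -1.315e-19/1.602e-19 = -0.8206 eV

-0.8206


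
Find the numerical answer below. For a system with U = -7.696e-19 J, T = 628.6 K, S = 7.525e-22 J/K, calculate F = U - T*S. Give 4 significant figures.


Step 1: T*S = 628.6 * 7.525e-22 = 4.73e-19 J
Step 2: F = U - T*S = -7.696e-19 - 4.73e-19
Step 3: F = -1.243e-18 J

-1.243e-18


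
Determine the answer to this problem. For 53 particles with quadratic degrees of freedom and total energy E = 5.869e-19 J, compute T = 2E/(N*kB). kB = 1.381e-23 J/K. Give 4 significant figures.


Step 1: Numerator = 2*E = 2*5.869e-19 = 1.174e-18 J
Step 2: Denominator = N*kB = 53*1.381e-23 = 7.319e-22
Step 3: T = 1.174e-18 / 7.319e-22 = 1604 K

1604


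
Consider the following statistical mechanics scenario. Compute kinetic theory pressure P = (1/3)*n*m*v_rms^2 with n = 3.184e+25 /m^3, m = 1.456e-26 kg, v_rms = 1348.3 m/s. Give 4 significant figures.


Step 1: v_rms^2 = 1348.3^2 = 1.818e+06
Step 2: n*m = 3.184e+25*1.456e-26 = 0.4636
Step 3: P = (1/3)*0.4636*1.818e+06 = 2.809e+05 Pa

2.809e+05


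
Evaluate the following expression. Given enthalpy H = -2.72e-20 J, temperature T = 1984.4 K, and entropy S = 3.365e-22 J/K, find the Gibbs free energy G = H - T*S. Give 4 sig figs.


Step 1: T*S = 1984.4 * 3.365e-22 = 6.678e-19 J
Step 2: G = H - T*S = -2.72e-20 - 6.678e-19
Step 3: G = -6.95e-19 J

-6.95e-19


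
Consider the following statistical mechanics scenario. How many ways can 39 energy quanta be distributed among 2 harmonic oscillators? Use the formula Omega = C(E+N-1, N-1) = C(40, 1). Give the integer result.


Step 1: Use binomial coefficient C(40, 1)
Step 2: Numerator = 40! / 39!
Step 3: Denominator = 1!
Step 4: Omega = 40

40


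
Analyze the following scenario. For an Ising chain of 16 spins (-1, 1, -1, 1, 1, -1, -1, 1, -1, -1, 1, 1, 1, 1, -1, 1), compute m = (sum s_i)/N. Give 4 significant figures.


Step 1: Count up spins (+1): 9, down spins (-1): 7
Step 2: Total magnetization M = 9 - 7 = 2
Step 3: m = M/N = 2/16 = 0.125

0.125


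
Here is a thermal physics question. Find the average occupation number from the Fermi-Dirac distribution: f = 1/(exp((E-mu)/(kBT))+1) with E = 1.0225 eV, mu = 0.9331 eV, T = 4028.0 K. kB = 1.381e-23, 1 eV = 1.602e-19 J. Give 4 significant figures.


Step 1: (E - mu) = 1.0225 - 0.9331 = 0.0894 eV
Step 2: Convert: (E-mu)*eV = 1.432e-20 J
Step 3: x = (E-mu)*eV/(kB*T) = 0.2575
Step 4: f = 1/(exp(0.2575)+1) = 0.436

0.436


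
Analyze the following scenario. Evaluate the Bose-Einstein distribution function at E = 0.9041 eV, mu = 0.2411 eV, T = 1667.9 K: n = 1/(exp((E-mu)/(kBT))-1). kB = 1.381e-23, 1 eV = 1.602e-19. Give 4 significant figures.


Step 1: (E - mu) = 0.663 eV
Step 2: x = (E-mu)*eV/(kB*T) = 0.663*1.602e-19/(1.381e-23*1667.9) = 4.611
Step 3: exp(x) = 100.6
Step 4: n = 1/(exp(x)-1) = 0.01004

0.01004


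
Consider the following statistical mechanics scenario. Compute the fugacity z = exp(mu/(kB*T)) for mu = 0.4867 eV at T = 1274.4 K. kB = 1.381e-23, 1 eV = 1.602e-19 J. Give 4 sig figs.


Step 1: Convert mu to Joules: 0.4867*1.602e-19 = 7.797e-20 J
Step 2: kB*T = 1.381e-23*1274.4 = 1.76e-20 J
Step 3: mu/(kB*T) = 4.43
Step 4: z = exp(4.43) = 83.95

83.95


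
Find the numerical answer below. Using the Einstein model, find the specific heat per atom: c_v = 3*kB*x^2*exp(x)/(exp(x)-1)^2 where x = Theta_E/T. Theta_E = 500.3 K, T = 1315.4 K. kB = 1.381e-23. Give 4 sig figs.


Step 1: x = Theta_E/T = 500.3/1315.4 = 0.3803
Step 2: x^2 = 0.1447
Step 3: exp(x) = 1.463
Step 4: c_v = 3*1.381e-23*0.1447*1.463/(1.463-1)^2 = 4.093e-23

4.093e-23


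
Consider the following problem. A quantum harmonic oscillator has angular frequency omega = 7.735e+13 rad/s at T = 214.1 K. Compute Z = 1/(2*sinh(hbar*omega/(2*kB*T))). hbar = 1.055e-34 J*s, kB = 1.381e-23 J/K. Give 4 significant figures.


Step 1: Compute x = hbar*omega/(kB*T) = 1.055e-34*7.735e+13/(1.381e-23*214.1) = 2.76
Step 2: x/2 = 1.38
Step 3: sinh(x/2) = 1.862
Step 4: Z = 1/(2*1.862) = 0.2686

0.2686


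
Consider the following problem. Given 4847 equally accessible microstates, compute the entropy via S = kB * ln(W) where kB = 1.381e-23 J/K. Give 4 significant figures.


Step 1: ln(W) = ln(4847) = 8.486
Step 2: S = kB * ln(W) = 1.381e-23 * 8.486
Step 3: S = 1.172e-22 J/K

1.172e-22


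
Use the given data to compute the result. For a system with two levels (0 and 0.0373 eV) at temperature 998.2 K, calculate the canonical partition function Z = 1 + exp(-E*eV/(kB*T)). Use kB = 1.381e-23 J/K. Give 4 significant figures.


Step 1: Compute beta*E = E*eV/(kB*T) = 0.0373*1.602e-19/(1.381e-23*998.2) = 0.4335
Step 2: exp(-beta*E) = exp(-0.4335) = 0.6483
Step 3: Z = 1 + 0.6483 = 1.648

1.648


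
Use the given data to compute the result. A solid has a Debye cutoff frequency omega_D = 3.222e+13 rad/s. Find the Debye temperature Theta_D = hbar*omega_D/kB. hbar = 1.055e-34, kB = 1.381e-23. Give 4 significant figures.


Step 1: hbar*omega_D = 1.055e-34 * 3.222e+13 = 3.399e-21 J
Step 2: Theta_D = 3.399e-21 / 1.381e-23
Step 3: Theta_D = 246.1 K

246.1


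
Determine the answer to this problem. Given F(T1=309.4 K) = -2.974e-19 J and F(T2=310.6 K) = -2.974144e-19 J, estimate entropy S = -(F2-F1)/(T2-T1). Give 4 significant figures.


Step 1: dF = F2 - F1 = -2.974144e-19 - (-2.974e-19) = -1.44e-23 J
Step 2: dT = T2 - T1 = 310.6 - 309.4 = 1.2 K
Step 3: S = -dF/dT = -(-1.44e-23)/1.2 = 1.2e-23 J/K

1.2e-23


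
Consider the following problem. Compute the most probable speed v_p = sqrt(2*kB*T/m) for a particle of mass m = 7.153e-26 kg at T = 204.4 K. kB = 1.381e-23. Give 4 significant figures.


Step 1: Numerator = 2*kB*T = 2*1.381e-23*204.4 = 5.646e-21
Step 2: Ratio = 5.646e-21 / 7.153e-26 = 7.893e+04
Step 3: v_p = sqrt(7.893e+04) = 280.9 m/s

280.9


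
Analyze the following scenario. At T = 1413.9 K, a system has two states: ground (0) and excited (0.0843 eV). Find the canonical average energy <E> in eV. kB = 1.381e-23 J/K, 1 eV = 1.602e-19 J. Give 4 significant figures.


Step 1: beta*E = 0.0843*1.602e-19/(1.381e-23*1413.9) = 0.6916
Step 2: exp(-beta*E) = 0.5008
Step 3: <E> = 0.0843*0.5008/(1+0.5008) = 0.02813 eV

0.02813


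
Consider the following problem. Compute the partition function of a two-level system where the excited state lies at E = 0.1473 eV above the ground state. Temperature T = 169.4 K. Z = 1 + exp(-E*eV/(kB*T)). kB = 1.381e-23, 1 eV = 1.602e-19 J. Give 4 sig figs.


Step 1: Compute beta*E = E*eV/(kB*T) = 0.1473*1.602e-19/(1.381e-23*169.4) = 10.09
Step 2: exp(-beta*E) = exp(-10.09) = 4.162e-05
Step 3: Z = 1 + 4.162e-05 = 1

1


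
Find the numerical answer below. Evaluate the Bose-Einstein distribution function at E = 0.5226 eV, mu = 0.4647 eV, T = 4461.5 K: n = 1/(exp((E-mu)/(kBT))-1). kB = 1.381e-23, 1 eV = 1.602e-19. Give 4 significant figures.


Step 1: (E - mu) = 0.0579 eV
Step 2: x = (E-mu)*eV/(kB*T) = 0.0579*1.602e-19/(1.381e-23*4461.5) = 0.1505
Step 3: exp(x) = 1.162
Step 4: n = 1/(exp(x)-1) = 6.155

6.155


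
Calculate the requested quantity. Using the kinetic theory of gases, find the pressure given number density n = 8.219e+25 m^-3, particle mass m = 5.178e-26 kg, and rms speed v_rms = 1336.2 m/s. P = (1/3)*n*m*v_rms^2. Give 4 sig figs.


Step 1: v_rms^2 = 1336.2^2 = 1.785e+06
Step 2: n*m = 8.219e+25*5.178e-26 = 4.256
Step 3: P = (1/3)*4.256*1.785e+06 = 2.533e+06 Pa

2.533e+06


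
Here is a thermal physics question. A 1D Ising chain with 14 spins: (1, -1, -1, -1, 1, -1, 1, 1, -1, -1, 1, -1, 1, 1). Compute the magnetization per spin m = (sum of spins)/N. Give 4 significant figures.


Step 1: Count up spins (+1): 7, down spins (-1): 7
Step 2: Total magnetization M = 7 - 7 = 0
Step 3: m = M/N = 0/14 = 0

0


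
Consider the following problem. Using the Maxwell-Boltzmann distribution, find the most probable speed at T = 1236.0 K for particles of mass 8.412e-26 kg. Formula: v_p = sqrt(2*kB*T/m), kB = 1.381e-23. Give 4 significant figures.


Step 1: Numerator = 2*kB*T = 2*1.381e-23*1236.0 = 3.414e-20
Step 2: Ratio = 3.414e-20 / 8.412e-26 = 4.058e+05
Step 3: v_p = sqrt(4.058e+05) = 637 m/s

637


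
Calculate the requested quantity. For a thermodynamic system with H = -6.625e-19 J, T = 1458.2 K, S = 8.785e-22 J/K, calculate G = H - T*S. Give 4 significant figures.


Step 1: T*S = 1458.2 * 8.785e-22 = 1.281e-18 J
Step 2: G = H - T*S = -6.625e-19 - 1.281e-18
Step 3: G = -1.944e-18 J

-1.944e-18


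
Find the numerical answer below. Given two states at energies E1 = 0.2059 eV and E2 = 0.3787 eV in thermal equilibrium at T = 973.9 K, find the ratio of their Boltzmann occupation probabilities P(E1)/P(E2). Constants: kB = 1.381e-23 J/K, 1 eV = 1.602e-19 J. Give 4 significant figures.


Step 1: Compute energy difference dE = E1 - E2 = 0.2059 - 0.3787 = -0.1728 eV
Step 2: Convert to Joules: dE_J = -0.1728 * 1.602e-19 = -2.768e-20 J
Step 3: Compute exponent = -dE_J / (kB * T) = -(-2.768e-20) / (1.381e-23 * 973.9) = 2.058
Step 4: P(E1)/P(E2) = exp(2.058) = 7.832

7.832


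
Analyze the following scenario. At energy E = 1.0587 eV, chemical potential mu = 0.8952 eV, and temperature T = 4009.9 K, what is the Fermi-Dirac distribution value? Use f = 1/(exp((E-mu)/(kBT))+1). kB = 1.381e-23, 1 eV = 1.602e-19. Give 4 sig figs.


Step 1: (E - mu) = 1.0587 - 0.8952 = 0.1635 eV
Step 2: Convert: (E-mu)*eV = 2.619e-20 J
Step 3: x = (E-mu)*eV/(kB*T) = 0.473
Step 4: f = 1/(exp(0.473)+1) = 0.3839

0.3839


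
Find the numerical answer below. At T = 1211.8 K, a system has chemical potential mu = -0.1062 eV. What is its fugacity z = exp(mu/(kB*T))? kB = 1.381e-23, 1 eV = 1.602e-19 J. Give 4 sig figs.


Step 1: Convert mu to Joules: -0.1062*1.602e-19 = -1.701e-20 J
Step 2: kB*T = 1.381e-23*1211.8 = 1.673e-20 J
Step 3: mu/(kB*T) = -1.017
Step 4: z = exp(-1.017) = 0.3618

0.3618


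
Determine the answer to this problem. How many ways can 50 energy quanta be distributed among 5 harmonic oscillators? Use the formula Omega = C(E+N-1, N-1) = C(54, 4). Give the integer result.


Step 1: Use binomial coefficient C(54, 4)
Step 2: Numerator = 54! / 50!
Step 3: Denominator = 4!
Step 4: Omega = 316251

316251


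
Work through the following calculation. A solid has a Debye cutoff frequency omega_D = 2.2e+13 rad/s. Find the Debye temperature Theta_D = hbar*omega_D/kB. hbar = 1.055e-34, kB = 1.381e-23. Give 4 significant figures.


Step 1: hbar*omega_D = 1.055e-34 * 2.2e+13 = 2.321e-21 J
Step 2: Theta_D = 2.321e-21 / 1.381e-23
Step 3: Theta_D = 168.1 K

168.1


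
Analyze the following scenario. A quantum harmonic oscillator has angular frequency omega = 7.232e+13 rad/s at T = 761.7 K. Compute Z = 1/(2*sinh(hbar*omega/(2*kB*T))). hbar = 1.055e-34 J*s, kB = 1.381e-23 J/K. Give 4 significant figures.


Step 1: Compute x = hbar*omega/(kB*T) = 1.055e-34*7.232e+13/(1.381e-23*761.7) = 0.7253
Step 2: x/2 = 0.3627
Step 3: sinh(x/2) = 0.3707
Step 4: Z = 1/(2*0.3707) = 1.349

1.349


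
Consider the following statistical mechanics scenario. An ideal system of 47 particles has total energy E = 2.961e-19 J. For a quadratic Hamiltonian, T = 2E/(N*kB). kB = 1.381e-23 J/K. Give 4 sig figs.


Step 1: Numerator = 2*E = 2*2.961e-19 = 5.922e-19 J
Step 2: Denominator = N*kB = 47*1.381e-23 = 6.491e-22
Step 3: T = 5.922e-19 / 6.491e-22 = 912.4 K

912.4


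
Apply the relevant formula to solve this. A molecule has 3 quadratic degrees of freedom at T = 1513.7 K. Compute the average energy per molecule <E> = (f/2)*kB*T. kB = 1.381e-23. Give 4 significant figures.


Step 1: f/2 = 3/2 = 1.5
Step 2: kB*T = 1.381e-23 * 1513.7 = 2.09e-20
Step 3: <E> = 1.5 * 2.09e-20 = 3.136e-20 J

3.136e-20


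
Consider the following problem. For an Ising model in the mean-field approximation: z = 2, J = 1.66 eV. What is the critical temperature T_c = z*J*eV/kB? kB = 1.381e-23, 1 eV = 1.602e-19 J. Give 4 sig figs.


Step 1: z*J = 2*1.66 = 3.32 eV
Step 2: Convert to Joules: 3.32*1.602e-19 = 5.319e-19 J
Step 3: T_c = 5.319e-19 / 1.381e-23 = 3.851e+04 K

3.851e+04


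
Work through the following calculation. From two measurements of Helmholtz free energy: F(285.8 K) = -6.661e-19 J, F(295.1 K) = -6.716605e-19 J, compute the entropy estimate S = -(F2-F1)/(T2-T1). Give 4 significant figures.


Step 1: dF = F2 - F1 = -6.716605e-19 - (-6.661e-19) = -5.5605e-21 J
Step 2: dT = T2 - T1 = 295.1 - 285.8 = 9.3 K
Step 3: S = -dF/dT = -(-5.5605e-21)/9.3 = 5.979e-22 J/K

5.979e-22


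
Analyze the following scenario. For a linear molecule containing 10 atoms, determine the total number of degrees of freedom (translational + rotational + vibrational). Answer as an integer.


Step 1: Translational DOF = 3
Step 2: Rotational DOF (linear) = 2
Step 3: Vibrational DOF = 3*10 - 5 = 25
Step 4: Total = 3 + 2 + 25 = 30

30
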